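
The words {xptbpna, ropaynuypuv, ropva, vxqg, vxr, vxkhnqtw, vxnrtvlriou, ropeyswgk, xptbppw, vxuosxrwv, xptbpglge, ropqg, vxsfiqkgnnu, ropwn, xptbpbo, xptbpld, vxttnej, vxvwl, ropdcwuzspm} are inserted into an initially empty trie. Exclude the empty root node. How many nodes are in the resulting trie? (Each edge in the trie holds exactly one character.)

92

For each word, the new-node count is its length minus the longest prefix already in the trie:
  "xptbpna" → 7 new (x, p, t, b, p, n, a)
  "ropaynuypuv" → 11 new (r, o, p, a, y, n, u, y, p, u, v)
  "ropva" → prefix "rop" already present; 2 new (v, a)
  "vxqg" → 4 new (v, x, q, g)
  "vxr" → prefix "vx" already present; 1 new (r)
  "vxkhnqtw" → prefix "vx" already present; 6 new (k, h, n, q, t, w)
  "vxnrtvlriou" → prefix "vx" already present; 9 new (n, r, t, v, l, r, i, o, u)
  "ropeyswgk" → prefix "rop" already present; 6 new (e, y, s, w, g, k)
  "xptbppw" → prefix "xptbp" already present; 2 new (p, w)
  "vxuosxrwv" → prefix "vx" already present; 7 new (u, o, s, x, r, w, v)
  "xptbpglge" → prefix "xptbp" already present; 4 new (g, l, g, e)
  "ropqg" → prefix "rop" already present; 2 new (q, g)
  "vxsfiqkgnnu" → prefix "vx" already present; 9 new (s, f, i, q, k, g, n, n, u)
  "ropwn" → prefix "rop" already present; 2 new (w, n)
  "xptbpbo" → prefix "xptbp" already present; 2 new (b, o)
  "xptbpld" → prefix "xptbp" already present; 2 new (l, d)
  "vxttnej" → prefix "vx" already present; 5 new (t, t, n, e, j)
  "vxvwl" → prefix "vx" already present; 3 new (v, w, l)
  "ropdcwuzspm" → prefix "rop" already present; 8 new (d, c, w, u, z, s, p, m)
Total nodes = 7 + 11 + 2 + 4 + 1 + 6 + 9 + 6 + 2 + 7 + 4 + 2 + 9 + 2 + 2 + 2 + 5 + 3 + 8 = 92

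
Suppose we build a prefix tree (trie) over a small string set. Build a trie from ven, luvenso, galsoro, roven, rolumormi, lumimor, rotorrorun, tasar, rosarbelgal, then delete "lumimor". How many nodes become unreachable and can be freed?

5

After clearing the end-marker at "lumimor", prune upward until reaching a node still needed by another word.
The suffix "mimor" (5 nodes) is used only by "lumimor"; the node for "lu" still has the child "v", so pruning stops there.
Nodes removed: 5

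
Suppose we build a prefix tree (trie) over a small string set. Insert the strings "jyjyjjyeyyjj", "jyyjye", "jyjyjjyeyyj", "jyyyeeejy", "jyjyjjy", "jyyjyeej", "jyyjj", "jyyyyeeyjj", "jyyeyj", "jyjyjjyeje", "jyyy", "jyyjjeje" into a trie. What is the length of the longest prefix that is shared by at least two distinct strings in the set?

11

The deepest shared node is where two words last agree before diverging.
"jyjyjjyeyyj" and "jyjyjjyeyyjj" agree on "jyjyjjyeyyj" (11 characters) before diverging; nothing deeper is shared.
Longest shared-prefix length: 11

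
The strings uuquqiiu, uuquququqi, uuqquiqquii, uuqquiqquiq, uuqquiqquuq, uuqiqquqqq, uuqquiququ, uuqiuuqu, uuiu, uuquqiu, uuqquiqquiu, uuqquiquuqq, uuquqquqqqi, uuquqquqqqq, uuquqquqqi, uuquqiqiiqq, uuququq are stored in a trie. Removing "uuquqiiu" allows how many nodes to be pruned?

A node on "uuquqiiu"'s path can go only if nothing else ends at it or branches off below it.
The suffix "iu" (2 nodes) is used only by "uuquqiiu"; the node for "uuquqi" still has the child "u", so pruning stops there.
Nodes removed: 2

2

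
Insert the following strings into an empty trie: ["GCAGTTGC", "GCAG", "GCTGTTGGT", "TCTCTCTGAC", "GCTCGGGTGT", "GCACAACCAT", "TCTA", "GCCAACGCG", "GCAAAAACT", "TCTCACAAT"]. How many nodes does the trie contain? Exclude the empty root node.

58

Count nodes per top-level branch (shared prefixes stored once):
  'G'-branch (GCAAAAACT, GCACAACCAT, GCAG, GCAGTTGC, GCCAACGCG, GCTCGGGTGT, GCTGTTGGT): 42 nodes
  'T'-branch (TCTA, TCTCACAAT, TCTCTCTGAC): 16 nodes
Sum: 58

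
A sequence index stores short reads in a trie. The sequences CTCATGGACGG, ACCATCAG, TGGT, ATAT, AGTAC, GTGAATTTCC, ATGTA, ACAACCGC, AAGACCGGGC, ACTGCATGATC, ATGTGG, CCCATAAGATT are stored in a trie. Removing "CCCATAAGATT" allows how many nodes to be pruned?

10

A node on "CCCATAAGATT"'s path can go only if nothing else ends at it or branches off below it.
The suffix "CCATAAGATT" (10 nodes) is used only by "CCCATAAGATT"; the node for "C" still has the child "T", so pruning stops there.
Nodes removed: 10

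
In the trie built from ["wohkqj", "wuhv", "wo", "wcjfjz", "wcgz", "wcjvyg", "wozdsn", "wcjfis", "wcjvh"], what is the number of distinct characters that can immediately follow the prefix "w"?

3

The children of the "w" node are the distinct next characters among strings starting with "w".
Characters that immediately follow "w" among the stored strings: {c, o, u}.
That node has 3 child edges.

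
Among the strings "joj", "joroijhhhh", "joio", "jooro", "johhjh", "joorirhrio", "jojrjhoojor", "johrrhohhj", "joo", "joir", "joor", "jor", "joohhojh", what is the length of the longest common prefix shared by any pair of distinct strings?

Equivalently: take the maximum, over all pairs, of their longest common prefix length.
e.g. "joor" and "joorirhrio" share the prefix "joor" of length 4; no pair shares a longer one.
Longest shared-prefix length: 4

4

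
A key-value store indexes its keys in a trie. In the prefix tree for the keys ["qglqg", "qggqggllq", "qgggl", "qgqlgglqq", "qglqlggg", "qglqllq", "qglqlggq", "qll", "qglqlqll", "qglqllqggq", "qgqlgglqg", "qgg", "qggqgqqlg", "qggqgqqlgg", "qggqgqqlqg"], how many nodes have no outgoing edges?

12

A leaf is a node with no children — equivalently, the end of a word that is not a proper prefix of any other stored word.
Those words: "qgggl", "qggqggllq", "qggqgqqlgg", "qggqgqqlqg", "qglqg", "qglqlggg", "qglqlggq", "qglqllqggq", "qglqlqll", "qgqlgglqg", "qgqlgglqq", "qll"
Leaf count: 12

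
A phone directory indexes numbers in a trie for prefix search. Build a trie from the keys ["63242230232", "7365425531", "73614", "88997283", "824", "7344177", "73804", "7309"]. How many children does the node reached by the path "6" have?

1

The children of the "6" node are the distinct next characters among strings starting with "6".
Characters that immediately follow "6" among the stored strings: {3}.
That node has 1 child edge.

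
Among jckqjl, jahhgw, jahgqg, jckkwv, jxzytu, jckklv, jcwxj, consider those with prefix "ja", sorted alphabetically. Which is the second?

jahhgw

DFS of the "ja" subtree visits, in order: "jahgqg", "jahhgw"
The 2nd is jahhgw.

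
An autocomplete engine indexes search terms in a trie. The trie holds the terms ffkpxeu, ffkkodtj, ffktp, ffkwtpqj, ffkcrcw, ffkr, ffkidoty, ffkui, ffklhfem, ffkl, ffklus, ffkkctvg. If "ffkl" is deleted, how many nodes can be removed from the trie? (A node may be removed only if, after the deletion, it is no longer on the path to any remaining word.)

0

A node on "ffkl"'s path can go only if nothing else ends at it or branches off below it.
Every node on "ffkl" is still needed (e.g. by "ffklhfem"), so nothing is freed.
Nodes removed: 0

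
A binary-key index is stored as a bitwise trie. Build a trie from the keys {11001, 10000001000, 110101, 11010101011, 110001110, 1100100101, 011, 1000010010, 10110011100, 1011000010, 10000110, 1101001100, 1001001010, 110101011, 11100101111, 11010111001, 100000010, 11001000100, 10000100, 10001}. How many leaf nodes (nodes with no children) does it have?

16

A leaf is a node with no children — equivalently, the end of a word that is not a proper prefix of any other stored word.
Those words: "011", "10000001000", "1000010010", "10000110", "10001", "1001001010", "1011000010", "10110011100", "110001110", "11001000100", "1100100101", "1101001100", "11010101011", "110101011", "11010111001", "11100101111"
Leaf count: 16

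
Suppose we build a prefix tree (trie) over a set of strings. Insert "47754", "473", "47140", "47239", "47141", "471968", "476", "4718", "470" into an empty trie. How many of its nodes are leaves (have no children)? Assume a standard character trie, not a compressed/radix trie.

9

A leaf is a node with no children — equivalently, the end of a word that is not a proper prefix of any other stored word.
Those words: "470", "47140", "47141", "4718", "471968", "47239", "473", "476", "47754"
Leaf count: 9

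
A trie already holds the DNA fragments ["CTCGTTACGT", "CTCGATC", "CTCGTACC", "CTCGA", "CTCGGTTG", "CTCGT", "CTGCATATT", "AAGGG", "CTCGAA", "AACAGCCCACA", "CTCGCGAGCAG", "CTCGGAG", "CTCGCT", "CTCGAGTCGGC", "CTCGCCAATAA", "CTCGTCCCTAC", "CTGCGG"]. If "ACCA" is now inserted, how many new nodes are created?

The longest prefix of "ACCA" already in the trie is "A" (length 1).
New nodes needed: |"ACCA"| − 1 = 4 − 1 = 3.

3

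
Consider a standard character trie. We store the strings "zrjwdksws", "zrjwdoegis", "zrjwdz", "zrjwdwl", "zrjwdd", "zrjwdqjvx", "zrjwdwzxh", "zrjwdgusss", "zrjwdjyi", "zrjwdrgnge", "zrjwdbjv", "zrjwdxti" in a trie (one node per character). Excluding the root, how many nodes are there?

For each word, the new-node count is its length minus the longest prefix already in the trie:
  "zrjwdksws" → 9 new (z, r, j, w, d, k, s, w, s)
  "zrjwdoegis" → prefix "zrjwd" already present; 5 new (o, e, g, i, s)
  "zrjwdz" → prefix "zrjwd" already present; 1 new (z)
  "zrjwdwl" → prefix "zrjwd" already present; 2 new (w, l)
  "zrjwdd" → prefix "zrjwd" already present; 1 new (d)
  "zrjwdqjvx" → prefix "zrjwd" already present; 4 new (q, j, v, x)
  "zrjwdwzxh" → prefix "zrjwdw" already present; 3 new (z, x, h)
  "zrjwdgusss" → prefix "zrjwd" already present; 5 new (g, u, s, s, s)
  "zrjwdjyi" → prefix "zrjwd" already present; 3 new (j, y, i)
  "zrjwdrgnge" → prefix "zrjwd" already present; 5 new (r, g, n, g, e)
  "zrjwdbjv" → prefix "zrjwd" already present; 3 new (b, j, v)
  "zrjwdxti" → prefix "zrjwd" already present; 3 new (x, t, i)
Total nodes = 9 + 5 + 1 + 2 + 1 + 4 + 3 + 5 + 3 + 5 + 3 + 3 = 44

44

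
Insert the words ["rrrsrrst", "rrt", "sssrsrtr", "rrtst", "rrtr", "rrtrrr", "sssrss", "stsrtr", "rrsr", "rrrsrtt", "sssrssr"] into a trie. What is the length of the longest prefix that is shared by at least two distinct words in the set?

6

Equivalently: take the maximum, over all pairs, of their longest common prefix length.
e.g. "sssrss" and "sssrssr" share the prefix "sssrss" of length 6; no pair shares a longer one.
Longest shared-prefix length: 6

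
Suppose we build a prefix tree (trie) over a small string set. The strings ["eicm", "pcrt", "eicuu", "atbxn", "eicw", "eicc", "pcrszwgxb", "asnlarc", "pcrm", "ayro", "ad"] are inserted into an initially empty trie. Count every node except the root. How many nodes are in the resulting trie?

34

Trace insertions, counting only characters that open a new branch:
  "eicm" → 4 new (e, i, c, m)
  "pcrt" → 4 new (p, c, r, t)
  "eicuu" → prefix "eic" already present; 2 new (u, u)
  "atbxn" → 5 new (a, t, b, x, n)
  "eicw" → prefix "eic" already present; 1 new (w)
  "eicc" → prefix "eic" already present; 1 new (c)
  "pcrszwgxb" → prefix "pcr" already present; 6 new (s, z, w, g, x, b)
  "asnlarc" → prefix "a" already present; 6 new (s, n, l, a, r, c)
  "pcrm" → prefix "pcr" already present; 1 new (m)
  "ayro" → prefix "a" already present; 3 new (y, r, o)
  "ad" → prefix "a" already present; 1 new (d)
Total nodes = 4 + 4 + 2 + 5 + 1 + 1 + 6 + 6 + 1 + 3 + 1 = 34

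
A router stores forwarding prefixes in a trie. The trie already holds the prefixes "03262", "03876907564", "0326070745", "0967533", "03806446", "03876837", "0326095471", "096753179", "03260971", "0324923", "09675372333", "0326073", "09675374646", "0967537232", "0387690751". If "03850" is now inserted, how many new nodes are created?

2

Walking "03850" from the root, the first 3 characters ("038") follow existing edges; "5" is the first miss.
Each of the 2 remaining characters creates one node.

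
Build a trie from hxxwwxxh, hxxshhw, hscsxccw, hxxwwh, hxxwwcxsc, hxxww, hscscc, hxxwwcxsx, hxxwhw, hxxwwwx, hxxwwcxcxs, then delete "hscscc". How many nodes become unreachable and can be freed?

2

Walk "hscscc" from the leaf back toward the root, removing each node that no remaining word uses.
The suffix "cc" (2 nodes) is used only by "hscscc"; the node for "hscs" still has the child "x", so pruning stops there.
Nodes removed: 2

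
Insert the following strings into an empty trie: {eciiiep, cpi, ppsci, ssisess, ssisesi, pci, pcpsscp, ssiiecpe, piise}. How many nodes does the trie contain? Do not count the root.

Count nodes per top-level branch (shared prefixes stored once):
  'c'-branch (cpi): 3 nodes
  'e'-branch (eciiiep): 7 nodes
  'p'-branch (pci, pcpsscp, piise, ppsci): 16 nodes
  's'-branch (ssiiecpe, ssisesi, ssisess): 13 nodes
Sum: 39

39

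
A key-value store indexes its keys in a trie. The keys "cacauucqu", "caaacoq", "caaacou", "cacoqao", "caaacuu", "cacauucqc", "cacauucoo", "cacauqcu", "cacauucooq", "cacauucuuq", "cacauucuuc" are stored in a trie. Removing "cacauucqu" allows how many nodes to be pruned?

1

Walk "cacauucqu" from the leaf back toward the root, removing each node that no remaining word uses.
The suffix "u" (1 node) is used only by "cacauucqu"; the node for "cacauucq" still has the child "c", so pruning stops there.
Nodes removed: 1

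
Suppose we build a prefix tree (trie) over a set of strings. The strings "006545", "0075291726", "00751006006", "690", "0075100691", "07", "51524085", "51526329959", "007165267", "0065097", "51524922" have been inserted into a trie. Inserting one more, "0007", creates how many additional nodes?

2

"00" is already a path in the trie; the remaining "07" must be added.
Each of the 2 remaining characters creates one node.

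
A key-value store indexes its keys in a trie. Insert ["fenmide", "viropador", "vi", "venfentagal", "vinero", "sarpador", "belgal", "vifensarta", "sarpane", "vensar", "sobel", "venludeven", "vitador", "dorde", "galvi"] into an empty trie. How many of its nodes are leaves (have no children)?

14

Leaves are exactly the stored words that no other stored word extends.
Those words: "belgal", "dorde", "fenmide", "galvi", "sarpador", "sarpane", "sobel", "venfentagal", "venludeven", "vensar", "vifensarta", "vinero", "viropador", "vitador"
Leaf count: 14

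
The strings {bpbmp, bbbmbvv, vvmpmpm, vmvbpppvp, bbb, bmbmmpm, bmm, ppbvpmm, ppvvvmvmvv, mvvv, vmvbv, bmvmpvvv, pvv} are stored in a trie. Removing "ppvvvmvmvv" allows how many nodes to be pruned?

8

After clearing the end-marker at "ppvvvmvmvv", prune upward until reaching a node still needed by another word.
The suffix "vvvmvmvv" (8 nodes) is used only by "ppvvvmvmvv"; the node for "pp" still has the child "b", so pruning stops there.
Nodes removed: 8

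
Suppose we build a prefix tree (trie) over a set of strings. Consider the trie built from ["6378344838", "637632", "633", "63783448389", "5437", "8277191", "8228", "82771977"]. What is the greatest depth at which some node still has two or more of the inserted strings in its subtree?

Equivalently: take the maximum, over all pairs, of their longest common prefix length.
"6378344838" and "63783448389" agree on "6378344838" (10 characters) before diverging; nothing deeper is shared.
Longest shared-prefix length: 10

10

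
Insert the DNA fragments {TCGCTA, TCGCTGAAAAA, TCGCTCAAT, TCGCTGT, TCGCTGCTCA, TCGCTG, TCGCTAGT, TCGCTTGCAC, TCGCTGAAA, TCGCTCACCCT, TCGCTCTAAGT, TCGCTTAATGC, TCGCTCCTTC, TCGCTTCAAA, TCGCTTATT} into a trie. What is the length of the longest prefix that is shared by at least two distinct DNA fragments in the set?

Equivalently: take the maximum, over all pairs, of their longest common prefix length.
"TCGCTGAAA" and "TCGCTGAAAAA" agree on "TCGCTGAAA" (9 characters) before diverging; nothing deeper is shared.
Longest shared-prefix length: 9

9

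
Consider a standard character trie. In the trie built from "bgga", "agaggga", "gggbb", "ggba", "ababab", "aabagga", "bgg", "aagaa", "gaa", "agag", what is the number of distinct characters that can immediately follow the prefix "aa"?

Walk "aa" from the root, arriving at one node.
Characters that immediately follow "aa" among the stored strings: {b, g}.
That node has 2 child edges.

2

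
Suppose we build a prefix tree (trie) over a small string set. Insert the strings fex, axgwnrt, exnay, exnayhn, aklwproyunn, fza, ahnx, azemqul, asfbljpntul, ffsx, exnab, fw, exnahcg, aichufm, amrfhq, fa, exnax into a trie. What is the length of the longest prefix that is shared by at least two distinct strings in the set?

Look for the deepest trie node that still has at least two words in its subtree.
e.g. "exnay" and "exnayhn" share the prefix "exnay" of length 5; no pair shares a longer one.
Longest shared-prefix length: 5

5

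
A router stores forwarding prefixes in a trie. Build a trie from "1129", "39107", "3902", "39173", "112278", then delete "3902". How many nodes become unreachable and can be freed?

Walk "3902" from the leaf back toward the root, removing each node that no remaining word uses.
The suffix "02" (2 nodes) is used only by "3902"; the node for "39" still has the child "1", so pruning stops there.
Nodes removed: 2

2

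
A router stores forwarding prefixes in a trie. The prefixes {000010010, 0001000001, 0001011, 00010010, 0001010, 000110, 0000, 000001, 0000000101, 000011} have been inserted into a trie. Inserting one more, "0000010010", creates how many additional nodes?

4

"000001" is already a path in the trie; the remaining "0010" must be added.
So 10 − 6 = 4 new nodes.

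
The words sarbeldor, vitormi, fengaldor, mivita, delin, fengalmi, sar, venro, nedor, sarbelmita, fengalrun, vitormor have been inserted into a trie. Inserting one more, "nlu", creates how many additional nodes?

"n" is already a path in the trie; the remaining "lu" must be added.
New nodes needed: |"nlu"| − 1 = 3 − 1 = 2.

2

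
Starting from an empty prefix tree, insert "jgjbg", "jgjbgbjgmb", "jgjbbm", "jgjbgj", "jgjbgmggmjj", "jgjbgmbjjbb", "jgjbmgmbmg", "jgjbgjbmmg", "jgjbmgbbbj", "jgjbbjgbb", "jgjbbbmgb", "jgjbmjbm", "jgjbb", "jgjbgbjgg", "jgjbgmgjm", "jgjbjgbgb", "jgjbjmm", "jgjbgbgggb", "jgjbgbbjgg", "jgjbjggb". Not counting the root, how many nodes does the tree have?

69

Count nodes per top-level branch (shared prefixes stored once):
  'j'-branch (jgjbb, jgjbbbmgb, jgjbbjgbb, jgjbbm, jgjbg, jgjbgbbjgg, jgjbgbgggb, jgjbgbjgg, jgjbgbjgmb, jgjbgj, jgjbgjbmmg, jgjbgmbjjbb, jgjbgmggmjj, jgjbgmgjm, jgjbjgbgb, jgjbjggb, jgjbjmm, jgjbmgbbbj, jgjbmgmbmg, jgjbmjbm): 69 nodes
Sum: 69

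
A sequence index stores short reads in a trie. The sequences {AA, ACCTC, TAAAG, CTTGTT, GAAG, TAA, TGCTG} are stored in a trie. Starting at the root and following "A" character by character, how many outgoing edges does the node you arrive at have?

Follow the path "A" to its node, then look at its outgoing edges.
Characters that immediately follow "A" among the stored strings: {A, C}.
That node has 2 child edges.

2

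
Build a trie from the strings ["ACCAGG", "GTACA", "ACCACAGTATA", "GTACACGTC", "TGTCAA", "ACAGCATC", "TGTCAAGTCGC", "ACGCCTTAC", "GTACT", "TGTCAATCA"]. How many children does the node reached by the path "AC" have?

3

Follow the path "AC" to its node, then look at its outgoing edges.
Characters that immediately follow "AC" among the stored strings: {A, C, G}.
That node has 3 child edges.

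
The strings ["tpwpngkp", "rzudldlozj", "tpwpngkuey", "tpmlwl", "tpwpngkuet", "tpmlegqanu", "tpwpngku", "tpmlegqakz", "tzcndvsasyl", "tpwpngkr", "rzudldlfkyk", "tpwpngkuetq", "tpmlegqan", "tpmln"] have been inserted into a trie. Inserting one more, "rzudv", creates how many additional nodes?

Walking "rzudv" from the root, the first 4 characters ("rzud") follow existing edges; "v" is the first miss.
So 5 − 4 = 1 new nodes.

1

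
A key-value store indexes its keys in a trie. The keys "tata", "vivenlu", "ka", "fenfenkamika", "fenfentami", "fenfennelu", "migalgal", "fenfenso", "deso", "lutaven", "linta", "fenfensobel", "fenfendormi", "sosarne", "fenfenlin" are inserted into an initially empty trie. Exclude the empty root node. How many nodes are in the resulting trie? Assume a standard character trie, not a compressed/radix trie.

76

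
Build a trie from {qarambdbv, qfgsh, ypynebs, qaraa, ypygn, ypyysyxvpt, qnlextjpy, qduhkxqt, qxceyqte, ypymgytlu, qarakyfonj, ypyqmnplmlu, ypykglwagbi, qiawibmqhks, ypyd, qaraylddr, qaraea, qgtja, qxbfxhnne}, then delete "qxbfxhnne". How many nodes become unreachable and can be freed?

7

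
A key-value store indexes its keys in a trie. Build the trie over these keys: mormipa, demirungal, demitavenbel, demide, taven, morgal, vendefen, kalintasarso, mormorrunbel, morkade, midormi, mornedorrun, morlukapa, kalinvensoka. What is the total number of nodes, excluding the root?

Count nodes per top-level branch (shared prefixes stored once):
  'd'-branch (demide, demirungal, demitavenbel): 20 nodes
  'k'-branch (kalintasarso, kalinvensoka): 19 nodes
  'm'-branch (midormi, morgal, morkade, morlukapa, mormipa, mormorrunbel, mornedorrun): 42 nodes
  't'-branch (taven): 5 nodes
  'v'-branch (vendefen): 8 nodes
Sum: 94

94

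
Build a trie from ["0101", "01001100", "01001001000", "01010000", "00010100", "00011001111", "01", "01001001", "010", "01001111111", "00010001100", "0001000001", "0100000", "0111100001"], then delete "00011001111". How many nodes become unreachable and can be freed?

A node on "00011001111"'s path can go only if nothing else ends at it or branches off below it.
The suffix "1001111" (7 nodes) is used only by "00011001111"; the node for "0001" still has the child "0", so pruning stops there.
Nodes removed: 7

7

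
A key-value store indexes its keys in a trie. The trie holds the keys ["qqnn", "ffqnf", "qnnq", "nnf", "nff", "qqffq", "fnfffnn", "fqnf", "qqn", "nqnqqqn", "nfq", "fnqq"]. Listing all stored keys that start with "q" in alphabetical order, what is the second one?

DFS of the "q" subtree visits, in order: "qnnq", "qqffq", "qqn", "qqnn"
The 2nd is qqffq.

qqffq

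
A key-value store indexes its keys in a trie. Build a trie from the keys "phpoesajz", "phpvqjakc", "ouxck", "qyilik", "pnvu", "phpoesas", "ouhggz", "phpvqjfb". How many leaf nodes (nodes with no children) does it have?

Leaves are exactly the stored words that no other stored word extends.
Those words: "ouhggz", "ouxck", "phpoesajz", "phpoesas", "phpvqjakc", "phpvqjfb", "pnvu", "qyilik"
Leaf count: 8

8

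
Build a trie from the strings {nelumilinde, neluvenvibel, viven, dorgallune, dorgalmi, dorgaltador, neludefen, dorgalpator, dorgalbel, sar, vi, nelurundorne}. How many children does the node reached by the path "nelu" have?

4

The children of the "nelu" node are the distinct next characters among strings starting with "nelu".
Characters that immediately follow "nelu" among the stored strings: {d, m, r, v}.
That node has 4 child edges.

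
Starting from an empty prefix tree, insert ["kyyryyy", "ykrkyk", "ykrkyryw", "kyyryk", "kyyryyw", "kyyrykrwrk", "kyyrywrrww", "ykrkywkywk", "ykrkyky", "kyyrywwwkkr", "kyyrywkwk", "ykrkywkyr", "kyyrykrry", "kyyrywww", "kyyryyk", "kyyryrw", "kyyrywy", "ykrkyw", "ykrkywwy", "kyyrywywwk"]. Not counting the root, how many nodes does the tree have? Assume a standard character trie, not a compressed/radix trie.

53

Count nodes per top-level branch (shared prefixes stored once):
  'k'-branch (kyyryk, kyyrykrry, kyyrykrwrk, kyyryrw, kyyrywkwk, kyyrywrrww, kyyrywww, kyyrywwwkkr, kyyrywy, kyyrywywwk, kyyryyk, kyyryyw, kyyryyy): 35 nodes
  'y'-branch (ykrkyk, ykrkyky, ykrkyryw, ykrkyw, ykrkywkyr, ykrkywkywk, ykrkywwy): 18 nodes
Sum: 53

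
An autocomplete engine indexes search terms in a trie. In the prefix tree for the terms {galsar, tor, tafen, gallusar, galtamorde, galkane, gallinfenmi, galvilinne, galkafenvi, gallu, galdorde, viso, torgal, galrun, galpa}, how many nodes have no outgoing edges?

Leaves are exactly the stored words that no other stored word extends.
Those words: "galdorde", "galkafenvi", "galkane", "gallinfenmi", "gallusar", "galpa", "galrun", "galsar", "galtamorde", "galvilinne", "tafen", "torgal", "viso"
Leaf count: 13

13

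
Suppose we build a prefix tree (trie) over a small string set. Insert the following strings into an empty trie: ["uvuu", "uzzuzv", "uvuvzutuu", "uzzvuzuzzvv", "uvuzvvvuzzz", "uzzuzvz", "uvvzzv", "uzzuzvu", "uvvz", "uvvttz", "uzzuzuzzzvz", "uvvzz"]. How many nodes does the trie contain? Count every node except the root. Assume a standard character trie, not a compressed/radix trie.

46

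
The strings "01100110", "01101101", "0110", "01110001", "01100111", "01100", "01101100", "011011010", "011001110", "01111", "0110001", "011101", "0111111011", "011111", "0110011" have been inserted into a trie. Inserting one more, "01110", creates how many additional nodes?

Every character of "01110" already lies on an existing path (it is a prefix of some stored word).
No new nodes are needed: 0.

0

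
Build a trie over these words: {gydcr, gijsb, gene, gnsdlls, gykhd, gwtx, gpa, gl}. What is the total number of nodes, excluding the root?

Count nodes per top-level branch (shared prefixes stored once):
  'g'-branch (gene, gijsb, gl, gnsdlls, gpa, gwtx, gydcr, gykhd): 27 nodes
Sum: 27

27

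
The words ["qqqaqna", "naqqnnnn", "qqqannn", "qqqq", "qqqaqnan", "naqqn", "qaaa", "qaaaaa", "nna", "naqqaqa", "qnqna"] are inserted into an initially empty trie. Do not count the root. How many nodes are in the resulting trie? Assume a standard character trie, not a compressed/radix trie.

For each word, the new-node count is its length minus the longest prefix already in the trie:
  "qqqaqna" → 7 new (q, q, q, a, q, n, a)
  "naqqnnnn" → 8 new (n, a, q, q, n, n, n, n)
  "qqqannn" → prefix "qqqa" already present; 3 new (n, n, n)
  "qqqq" → prefix "qqq" already present; 1 new (q)
  "qqqaqnan" → prefix "qqqaqna" already present; 1 new (n)
  "naqqn" → prefix "naqqn" already present; 0 new (none)
  "qaaa" → prefix "q" already present; 3 new (a, a, a)
  "qaaaaa" → prefix "qaaa" already present; 2 new (a, a)
  "nna" → prefix "n" already present; 2 new (n, a)
  "naqqaqa" → prefix "naqq" already present; 3 new (a, q, a)
  "qnqna" → prefix "q" already present; 4 new (n, q, n, a)
Total nodes = 7 + 8 + 3 + 1 + 1 + 0 + 3 + 2 + 2 + 3 + 4 = 34

34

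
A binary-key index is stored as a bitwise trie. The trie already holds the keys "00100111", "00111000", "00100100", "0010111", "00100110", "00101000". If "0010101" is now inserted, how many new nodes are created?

1

"001010" is already a path in the trie; the remaining "1" must be added.
Each of the 1 remaining characters creates one node.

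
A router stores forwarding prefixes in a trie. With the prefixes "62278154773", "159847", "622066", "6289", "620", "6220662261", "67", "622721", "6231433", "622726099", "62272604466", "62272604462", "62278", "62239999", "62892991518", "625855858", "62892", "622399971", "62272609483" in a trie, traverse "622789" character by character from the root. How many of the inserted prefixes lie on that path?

Traverse "622789" character by character; count nodes along the way that are marked as word ends.
Prefixes of the query that are stored words: "62278"
Count: 1

1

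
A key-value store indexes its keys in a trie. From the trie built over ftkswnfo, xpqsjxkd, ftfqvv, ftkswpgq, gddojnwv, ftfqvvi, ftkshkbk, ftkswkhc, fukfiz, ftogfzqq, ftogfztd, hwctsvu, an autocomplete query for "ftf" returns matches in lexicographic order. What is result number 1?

Filter for "ftf…" and sort: "ftfqvv", "ftfqvvi"
Position 1: ftfqvv

ftfqvv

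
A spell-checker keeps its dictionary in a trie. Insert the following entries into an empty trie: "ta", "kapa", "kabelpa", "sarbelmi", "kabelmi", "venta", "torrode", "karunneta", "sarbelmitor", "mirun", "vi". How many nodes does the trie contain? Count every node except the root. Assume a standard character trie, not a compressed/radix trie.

For each word, the new-node count is its length minus the longest prefix already in the trie:
  "ta" → 2 new (t, a)
  "kapa" → 4 new (k, a, p, a)
  "kabelpa" → prefix "ka" already present; 5 new (b, e, l, p, a)
  "sarbelmi" → 8 new (s, a, r, b, e, l, m, i)
  "kabelmi" → prefix "kabel" already present; 2 new (m, i)
  "venta" → 5 new (v, e, n, t, a)
  "torrode" → prefix "t" already present; 6 new (o, r, r, o, d, e)
  "karunneta" → prefix "ka" already present; 7 new (r, u, n, n, e, t, a)
  "sarbelmitor" → prefix "sarbelmi" already present; 3 new (t, o, r)
  "mirun" → 5 new (m, i, r, u, n)
  "vi" → prefix "v" already present; 1 new (i)
Total nodes = 2 + 4 + 5 + 8 + 2 + 5 + 6 + 7 + 3 + 5 + 1 = 48

48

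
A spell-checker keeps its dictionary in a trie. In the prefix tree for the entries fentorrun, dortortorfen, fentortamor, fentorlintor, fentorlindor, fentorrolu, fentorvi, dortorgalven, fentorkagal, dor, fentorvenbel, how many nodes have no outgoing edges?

10

A leaf is a node with no children — equivalently, the end of a word that is not a proper prefix of any other stored word.
Those words: "dortorgalven", "dortortorfen", "fentorkagal", "fentorlindor", "fentorlintor", "fentorrolu", "fentorrun", "fentortamor", "fentorvenbel", "fentorvi"
Leaf count: 10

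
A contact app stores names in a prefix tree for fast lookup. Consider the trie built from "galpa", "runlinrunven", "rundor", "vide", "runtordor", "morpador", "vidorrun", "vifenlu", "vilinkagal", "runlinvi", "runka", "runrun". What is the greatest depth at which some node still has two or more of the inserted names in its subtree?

6

Equivalently: take the maximum, over all pairs, of their longest common prefix length.
"runlinrunven" and "runlinvi" agree on "runlin" (6 characters) before diverging; nothing deeper is shared.
Longest shared-prefix length: 6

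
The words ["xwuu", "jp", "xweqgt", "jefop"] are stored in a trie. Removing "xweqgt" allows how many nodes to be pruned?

After clearing the end-marker at "xweqgt", prune upward until reaching a node still needed by another word.
The suffix "eqgt" (4 nodes) is used only by "xweqgt"; the node for "xw" still has the child "u", so pruning stops there.
Nodes removed: 4

4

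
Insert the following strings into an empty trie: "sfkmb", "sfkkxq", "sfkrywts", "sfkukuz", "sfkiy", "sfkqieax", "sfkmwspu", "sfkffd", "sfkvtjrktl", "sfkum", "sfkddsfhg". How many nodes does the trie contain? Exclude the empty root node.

45

For each word, the new-node count is its length minus the longest prefix already in the trie:
  "sfkmb" → 5 new (s, f, k, m, b)
  "sfkkxq" → prefix "sfk" already present; 3 new (k, x, q)
  "sfkrywts" → prefix "sfk" already present; 5 new (r, y, w, t, s)
  "sfkukuz" → prefix "sfk" already present; 4 new (u, k, u, z)
  "sfkiy" → prefix "sfk" already present; 2 new (i, y)
  "sfkqieax" → prefix "sfk" already present; 5 new (q, i, e, a, x)
  "sfkmwspu" → prefix "sfkm" already present; 4 new (w, s, p, u)
  "sfkffd" → prefix "sfk" already present; 3 new (f, f, d)
  "sfkvtjrktl" → prefix "sfk" already present; 7 new (v, t, j, r, k, t, l)
  "sfkum" → prefix "sfku" already present; 1 new (m)
  "sfkddsfhg" → prefix "sfk" already present; 6 new (d, d, s, f, h, g)
Total nodes = 5 + 3 + 5 + 4 + 2 + 5 + 4 + 3 + 7 + 1 + 6 = 45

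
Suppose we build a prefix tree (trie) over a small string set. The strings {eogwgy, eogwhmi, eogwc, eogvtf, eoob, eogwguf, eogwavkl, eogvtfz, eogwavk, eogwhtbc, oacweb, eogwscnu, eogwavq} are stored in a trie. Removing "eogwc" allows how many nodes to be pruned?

After clearing the end-marker at "eogwc", prune upward until reaching a node still needed by another word.
The suffix "c" (1 node) is used only by "eogwc"; the node for "eogw" still has the child "g", so pruning stops there.
Nodes removed: 1

1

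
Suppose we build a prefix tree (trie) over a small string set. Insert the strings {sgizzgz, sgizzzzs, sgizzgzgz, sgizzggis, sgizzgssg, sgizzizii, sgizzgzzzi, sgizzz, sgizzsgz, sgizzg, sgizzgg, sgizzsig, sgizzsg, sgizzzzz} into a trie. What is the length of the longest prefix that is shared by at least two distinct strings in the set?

7

The deepest shared node is where two words last agree before diverging.
"sgizzgg" and "sgizzggis" agree on "sgizzgg" (7 characters) before diverging; nothing deeper is shared.
Longest shared-prefix length: 7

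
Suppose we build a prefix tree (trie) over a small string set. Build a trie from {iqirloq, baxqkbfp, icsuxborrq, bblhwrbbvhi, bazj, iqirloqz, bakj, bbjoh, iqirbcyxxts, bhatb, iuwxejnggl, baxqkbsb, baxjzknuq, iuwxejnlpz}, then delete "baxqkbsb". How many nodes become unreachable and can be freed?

2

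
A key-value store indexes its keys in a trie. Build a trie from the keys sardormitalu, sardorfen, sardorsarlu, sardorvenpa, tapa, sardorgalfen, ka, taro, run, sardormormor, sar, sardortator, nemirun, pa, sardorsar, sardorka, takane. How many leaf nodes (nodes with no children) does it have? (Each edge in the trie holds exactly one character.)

Leaves are exactly the stored words that no other stored word extends.
Those words: "ka", "nemirun", "pa", "run", "sardorfen", "sardorgalfen", "sardorka", "sardormitalu", "sardormormor", "sardorsarlu", "sardortator", "sardorvenpa", "takane", "tapa", "taro"
Leaf count: 15

15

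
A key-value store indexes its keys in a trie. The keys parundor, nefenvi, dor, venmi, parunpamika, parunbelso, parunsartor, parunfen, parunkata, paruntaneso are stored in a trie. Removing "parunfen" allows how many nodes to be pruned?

Walk "parunfen" from the leaf back toward the root, removing each node that no remaining word uses.
The suffix "fen" (3 nodes) is used only by "parunfen"; the node for "parun" still has the child "d", so pruning stops there.
Nodes removed: 3

3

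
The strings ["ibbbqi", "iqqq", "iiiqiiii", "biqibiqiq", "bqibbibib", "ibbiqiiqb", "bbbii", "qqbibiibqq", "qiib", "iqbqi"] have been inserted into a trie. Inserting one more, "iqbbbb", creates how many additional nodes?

3

Walking "iqbbbb" from the root, the first 3 characters ("iqb") follow existing edges; "b" is the first miss.
New nodes needed: |"iqbbbb"| − 3 = 6 − 3 = 3.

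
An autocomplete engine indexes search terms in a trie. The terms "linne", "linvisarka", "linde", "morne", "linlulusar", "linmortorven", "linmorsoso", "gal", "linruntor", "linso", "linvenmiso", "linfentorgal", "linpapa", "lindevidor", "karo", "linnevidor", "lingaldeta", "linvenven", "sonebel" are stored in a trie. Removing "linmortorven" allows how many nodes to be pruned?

6

Walk "linmortorven" from the leaf back toward the root, removing each node that no remaining word uses.
The suffix "torven" (6 nodes) is used only by "linmortorven"; the node for "linmor" still has the child "s", so pruning stops there.
Nodes removed: 6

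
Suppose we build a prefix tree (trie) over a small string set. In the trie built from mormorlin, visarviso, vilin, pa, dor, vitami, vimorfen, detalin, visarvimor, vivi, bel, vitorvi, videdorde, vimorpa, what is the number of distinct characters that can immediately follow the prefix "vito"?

1

Follow the path "vito" to its node, then look at its outgoing edges.
Distinct next characters after "vito": r.
That node has 1 child edge.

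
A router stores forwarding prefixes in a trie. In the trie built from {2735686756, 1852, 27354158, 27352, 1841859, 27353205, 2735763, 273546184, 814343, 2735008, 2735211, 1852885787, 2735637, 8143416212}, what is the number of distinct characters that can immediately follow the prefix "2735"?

6

Follow the path "2735" to its node, then look at its outgoing edges.
Distinct next characters after "2735": 0, 2, 3, 4, 6, 7.
That node has 6 child edges.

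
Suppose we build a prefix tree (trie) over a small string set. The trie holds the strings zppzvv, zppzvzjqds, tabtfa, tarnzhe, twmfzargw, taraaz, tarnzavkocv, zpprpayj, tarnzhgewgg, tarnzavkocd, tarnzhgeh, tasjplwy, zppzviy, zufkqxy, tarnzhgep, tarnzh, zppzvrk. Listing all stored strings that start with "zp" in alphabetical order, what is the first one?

zpprpayj

Filter for "zp…" and sort: "zpprpayj", "zppzviy", "zppzvrk", "zppzvv", "zppzvzjqds"
Position 1: zpprpayj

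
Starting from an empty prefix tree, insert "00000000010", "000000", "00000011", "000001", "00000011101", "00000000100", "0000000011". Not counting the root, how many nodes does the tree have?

21

Trace insertions, counting only characters that open a new branch:
  "00000000010" → 11 new (0, 0, 0, 0, 0, 0, 0, 0, 0, 1, 0)
  "000000" → prefix "000000" already present; 0 new (none)
  "00000011" → prefix "000000" already present; 2 new (1, 1)
  "000001" → prefix "00000" already present; 1 new (1)
  "00000011101" → prefix "00000011" already present; 3 new (1, 0, 1)
  "00000000100" → prefix "00000000" already present; 3 new (1, 0, 0)
  "0000000011" → prefix "000000001" already present; 1 new (1)
Total nodes = 11 + 0 + 2 + 1 + 3 + 3 + 1 = 21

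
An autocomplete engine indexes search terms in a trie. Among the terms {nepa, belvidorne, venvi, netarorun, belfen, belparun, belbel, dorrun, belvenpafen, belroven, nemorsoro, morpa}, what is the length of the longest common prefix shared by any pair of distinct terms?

4

Look for the deepest trie node that still has at least two words in its subtree.
e.g. "belvenpafen" and "belvidorne" share the prefix "belv" of length 4; no pair shares a longer one.
Longest shared-prefix length: 4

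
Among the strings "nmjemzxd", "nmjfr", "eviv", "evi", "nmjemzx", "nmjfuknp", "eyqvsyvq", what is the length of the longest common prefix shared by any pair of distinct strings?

7

The deepest shared node is where two words last agree before diverging.
e.g. "nmjemzx" and "nmjemzxd" share the prefix "nmjemzx" of length 7; no pair shares a longer one.
Longest shared-prefix length: 7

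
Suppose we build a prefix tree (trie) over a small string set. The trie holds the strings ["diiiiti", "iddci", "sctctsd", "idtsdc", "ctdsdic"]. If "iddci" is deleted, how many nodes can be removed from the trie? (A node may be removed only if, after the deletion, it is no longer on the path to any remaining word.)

3

After clearing the end-marker at "iddci", prune upward until reaching a node still needed by another word.
The suffix "dci" (3 nodes) is used only by "iddci"; the node for "id" still has the child "t", so pruning stops there.
Nodes removed: 3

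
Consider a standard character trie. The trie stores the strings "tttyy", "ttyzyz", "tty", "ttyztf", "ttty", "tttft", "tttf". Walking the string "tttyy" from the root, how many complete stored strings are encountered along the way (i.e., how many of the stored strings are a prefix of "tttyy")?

2

Walk "tttyy" from the root; an end-of-word marker is hit whenever a stored word is a prefix of "tttyy".
Prefixes of the query that are stored words: "ttty", "tttyy"
Count: 2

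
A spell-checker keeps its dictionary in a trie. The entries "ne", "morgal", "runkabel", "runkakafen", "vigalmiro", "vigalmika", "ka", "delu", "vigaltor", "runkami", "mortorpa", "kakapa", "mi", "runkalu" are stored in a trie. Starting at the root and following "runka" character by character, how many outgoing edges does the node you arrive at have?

4

Follow the path "runka" to its node, then look at its outgoing edges.
Distinct next characters after "runka": b, k, l, m.
That node has 4 child edges.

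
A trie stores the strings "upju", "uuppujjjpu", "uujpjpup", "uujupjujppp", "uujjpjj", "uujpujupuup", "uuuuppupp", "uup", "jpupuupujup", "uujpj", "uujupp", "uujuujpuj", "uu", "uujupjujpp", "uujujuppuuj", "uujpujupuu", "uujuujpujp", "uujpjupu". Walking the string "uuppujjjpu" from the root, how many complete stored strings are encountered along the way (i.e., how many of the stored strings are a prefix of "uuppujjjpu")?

Walk "uuppujjjpu" from the root; an end-of-word marker is hit whenever a stored word is a prefix of "uuppujjjpu".
Prefixes of the query that are stored words: "uu", "uup", "uuppujjjpu"
Count: 3

3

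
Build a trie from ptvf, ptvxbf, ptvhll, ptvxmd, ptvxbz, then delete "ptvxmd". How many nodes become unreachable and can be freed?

Walk "ptvxmd" from the leaf back toward the root, removing each node that no remaining word uses.
The suffix "md" (2 nodes) is used only by "ptvxmd"; the node for "ptvx" still has the child "b", so pruning stops there.
Nodes removed: 2

2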